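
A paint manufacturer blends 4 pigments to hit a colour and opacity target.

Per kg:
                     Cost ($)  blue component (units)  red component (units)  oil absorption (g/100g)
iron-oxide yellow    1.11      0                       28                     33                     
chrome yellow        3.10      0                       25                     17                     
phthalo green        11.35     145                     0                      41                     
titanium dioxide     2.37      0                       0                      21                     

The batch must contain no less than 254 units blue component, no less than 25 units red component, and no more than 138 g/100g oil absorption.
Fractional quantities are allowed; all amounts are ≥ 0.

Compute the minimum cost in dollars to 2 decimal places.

Let x1 = kg of iron-oxide yellow, x2 = kg of chrome yellow, x3 = kg of phthalo green, x4 = kg of titanium dioxide.
min 1.11x1 + 3.1x2 + 11.35x3 + 2.37x4 subject to:
  145x3 ≥ 254   (blue component)
  28x1 + 25x2 ≥ 25   (red component)
  33x1 + 17x2 + 41x3 + 21x4 ≤ 138   (oil absorption)
  x1, x2, x3, x4 ≥ 0.
The minimum-cost mix takes nothing from chrome yellow, titanium dioxide — only iron-oxide yellow, phthalo green. Binding constraints: blue component and red component.
Optimal quantities: iron-oxide yellow = 0.89286 kg, phthalo green = 1.7517 kg.
Cost = 1.11·0.89286 + 11.35·1.7517 = 20.8729.

$20.87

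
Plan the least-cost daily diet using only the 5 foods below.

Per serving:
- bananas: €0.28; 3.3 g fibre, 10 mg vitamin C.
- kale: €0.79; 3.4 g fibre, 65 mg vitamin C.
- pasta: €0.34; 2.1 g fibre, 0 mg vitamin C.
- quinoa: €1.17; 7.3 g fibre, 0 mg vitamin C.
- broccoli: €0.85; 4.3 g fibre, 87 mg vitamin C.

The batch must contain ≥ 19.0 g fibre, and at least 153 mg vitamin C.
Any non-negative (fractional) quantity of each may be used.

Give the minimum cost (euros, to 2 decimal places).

Set it up as a linear program. Let x1 = servings of bananas, x2 = servings of kale, x3 = servings of pasta, x4 = servings of quinoa, x5 = servings of broccoli.
Minimize 0.28x1 + 0.79x2 + 0.34x3 + 1.17x4 + 0.85x5 s.t.:
  3.3x1 + 3.4x2 + 2.1x3 + 7.3x4 + 4.3x5 ≥ 19   (fibre)
  10x1 + 65x2 + 87x5 ≥ 153   (vitamin C)
  x1, x2, x3, x4, x5 ≥ 0.
The cheapest feasible vertex uses only bananas, broccoli; kale, pasta, quinoa are not used. Binding constraints: fibre and vitamin C.
That vertex is x1 = 4.077, x5 = 1.29.
Objective = 0.28·4.077 + 0.85·1.29 = 2.2381.

€2.24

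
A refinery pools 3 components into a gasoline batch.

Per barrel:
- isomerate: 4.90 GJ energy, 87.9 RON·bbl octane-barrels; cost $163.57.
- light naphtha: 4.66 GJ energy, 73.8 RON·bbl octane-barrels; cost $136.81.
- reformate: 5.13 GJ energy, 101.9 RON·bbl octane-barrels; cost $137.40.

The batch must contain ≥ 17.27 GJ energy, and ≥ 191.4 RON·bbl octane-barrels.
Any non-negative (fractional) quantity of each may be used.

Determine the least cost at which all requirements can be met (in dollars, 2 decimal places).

This is a linear program. Let x1 = barrels of isomerate, x2 = barrels of light naphtha, x3 = barrels of reformate.
Minimise 163.57x1 + 136.81x2 + 137.4x3 s.t.:
  4.9x1 + 4.66x2 + 5.13x3 ≥ 17.27   (energy)
  87.9x1 + 73.8x2 + 101.9x3 ≥ 191.4   (octane-barrels)
  x1, x2, x3 ≥ 0.
The minimum-cost mix takes nothing from isomerate, light naphtha — only reformate. Binding constraint: energy.
Optimal quantities: reformate = 3.36647 barrels.
Hence cost = 137.4·3.36647 = $462.5530.

$462.55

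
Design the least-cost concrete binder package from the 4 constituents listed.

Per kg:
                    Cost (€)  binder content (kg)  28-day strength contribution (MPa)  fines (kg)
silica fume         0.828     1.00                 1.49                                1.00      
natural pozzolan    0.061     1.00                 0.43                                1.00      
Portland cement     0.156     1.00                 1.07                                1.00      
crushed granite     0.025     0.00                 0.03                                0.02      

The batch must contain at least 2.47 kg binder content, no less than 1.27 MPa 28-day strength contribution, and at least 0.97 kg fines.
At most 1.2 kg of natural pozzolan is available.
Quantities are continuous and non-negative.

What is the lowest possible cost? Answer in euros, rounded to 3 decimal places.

€0.271

Let x1 = kg of silica fume, x2 = kg of natural pozzolan, x3 = kg of Portland cement, x4 = kg of crushed granite.
min 0.828x1 + 0.061x2 + 0.156x3 + 0.025x4 subject to:
  1x1 + 1x2 + 1x3 ≥ 2.47   (binder content)
  1.49x1 + 0.43x2 + 1.07x3 + 0.03x4 ≥ 1.27   (28-day strength contribution)
  1x1 + 1x2 + 1x3 + 0.02x4 ≥ 0.97   (fines)
  x2 ≤ 1.2
  x1, x2, x3, x4 ≥ 0.
The minimum-cost mix takes nothing from silica fume, crushed granite — only natural pozzolan, Portland cement. There the binder content and the natural pozzolan cap constraints are tight.
Solving gives x2 = 1.2, x3 = 1.27.
Objective = 0.061·1.2 + 0.156·1.27 = 0.27132.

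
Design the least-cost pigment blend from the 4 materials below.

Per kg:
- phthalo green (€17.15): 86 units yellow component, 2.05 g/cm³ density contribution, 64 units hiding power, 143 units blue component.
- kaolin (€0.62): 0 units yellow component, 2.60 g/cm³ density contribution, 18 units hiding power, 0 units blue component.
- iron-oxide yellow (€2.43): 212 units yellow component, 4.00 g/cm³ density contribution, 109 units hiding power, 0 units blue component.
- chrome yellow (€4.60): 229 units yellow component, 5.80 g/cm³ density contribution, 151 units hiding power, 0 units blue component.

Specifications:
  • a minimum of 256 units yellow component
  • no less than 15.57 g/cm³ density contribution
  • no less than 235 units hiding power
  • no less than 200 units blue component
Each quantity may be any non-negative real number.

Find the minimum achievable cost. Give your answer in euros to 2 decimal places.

€28.06

This is a linear program. Let x1 = kg of phthalo green, x2 = kg of kaolin, x3 = kg of iron-oxide yellow, x4 = kg of chrome yellow.
Minimise 17.15x1 + 0.62x2 + 2.43x3 + 4.6x4 s.t.:
  86x1 + 212x3 + 229x4 ≥ 256   (yellow component)
  2.05x1 + 2.6x2 + 4x3 + 5.8x4 ≥ 15.57   (density contribution)
  64x1 + 18x2 + 109x3 + 151x4 ≥ 235   (hiding power)
  143x1 ≥ 200   (blue component)
  x1, x2, x3, x4 ≥ 0.
The minimum-cost mix takes nothing from chrome yellow — only phthalo green, kaolin, iron-oxide yellow. Binding constraints: density contribution, hiding power, blue component.
Solving gives x1 = 1.3986, x2 = 3.7969, x3 = 0.70776.
Objective = 17.15·1.3986 + 0.62·3.7969 + 2.43·0.70776 = 28.0599.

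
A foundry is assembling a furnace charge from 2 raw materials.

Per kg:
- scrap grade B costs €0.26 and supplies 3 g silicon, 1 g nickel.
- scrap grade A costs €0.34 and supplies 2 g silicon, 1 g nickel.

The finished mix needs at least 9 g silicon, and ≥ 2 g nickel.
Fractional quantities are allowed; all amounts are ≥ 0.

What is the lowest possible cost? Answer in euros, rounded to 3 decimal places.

€0.780

Set it up as a linear program. Let x1 = kg of scrap grade B, x2 = kg of scrap grade A.
min 0.26x1 + 0.34x2 s.t.:
  3x1 + 2x2 ≥ 9   (silicon)
  1x1 + 1x2 ≥ 2   (nickel)
  x1, x2 ≥ 0.
The minimum-cost mix takes nothing from scrap grade A — only scrap grade B. The silicon requirement is met with equality.
Solving gives x1 = 3.
Hence cost = 0.26·3 = €0.78000.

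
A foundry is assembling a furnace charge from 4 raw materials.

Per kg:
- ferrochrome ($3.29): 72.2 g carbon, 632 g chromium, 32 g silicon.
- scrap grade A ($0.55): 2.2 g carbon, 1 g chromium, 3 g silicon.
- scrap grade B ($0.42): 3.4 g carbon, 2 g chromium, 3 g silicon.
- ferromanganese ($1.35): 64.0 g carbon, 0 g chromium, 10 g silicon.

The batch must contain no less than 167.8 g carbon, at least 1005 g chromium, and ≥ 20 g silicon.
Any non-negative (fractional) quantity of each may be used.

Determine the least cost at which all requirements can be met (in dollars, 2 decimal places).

$6.35

Let x1 = kg of ferrochrome, x2 = kg of scrap grade A, x3 = kg of scrap grade B, x4 = kg of ferromanganese.
Minimise 3.29x1 + 0.55x2 + 0.42x3 + 1.35x4 subject to:
  72.2x1 + 2.2x2 + 3.4x3 + 64x4 ≥ 167.8   (carbon)
  632x1 + 1x2 + 2x3 ≥ 1005   (chromium)
  32x1 + 3x2 + 3x3 + 10x4 ≥ 20   (silicon)
  x1, x2, x3, x4 ≥ 0.
The minimum-cost mix takes nothing from scrap grade A, scrap grade B — only ferrochrome, ferromanganese. Binding constraints: carbon and chromium.
Solving gives x1 = 1.59, x4 = 0.8279.
Hence cost = 3.29·1.59 + 1.35·0.8279 = $6.3488.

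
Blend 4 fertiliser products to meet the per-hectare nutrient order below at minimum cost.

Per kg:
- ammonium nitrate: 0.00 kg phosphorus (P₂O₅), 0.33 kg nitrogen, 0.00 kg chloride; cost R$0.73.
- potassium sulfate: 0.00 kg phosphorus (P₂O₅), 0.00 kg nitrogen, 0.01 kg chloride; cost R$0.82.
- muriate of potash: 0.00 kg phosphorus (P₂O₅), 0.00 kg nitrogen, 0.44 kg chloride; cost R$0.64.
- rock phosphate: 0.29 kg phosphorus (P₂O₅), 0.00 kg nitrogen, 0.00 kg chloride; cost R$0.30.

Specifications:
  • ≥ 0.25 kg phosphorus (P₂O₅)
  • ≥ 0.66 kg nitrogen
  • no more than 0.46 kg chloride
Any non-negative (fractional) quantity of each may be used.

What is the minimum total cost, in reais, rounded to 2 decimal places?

Let x1 = kg of ammonium nitrate, x2 = kg of potassium sulfate, x3 = kg of muriate of potash, x4 = kg of rock phosphate.
Minimise 0.73x1 + 0.82x2 + 0.64x3 + 0.3x4 subject to:
  0.29x4 ≥ 0.25   (phosphorus (P₂O₅))
  0.33x1 ≥ 0.66   (nitrogen)
  0.01x2 + 0.44x3 ≤ 0.46   (chloride)
  x1, x2, x3, x4 ≥ 0.
At the optimum only ammonium nitrate, rock phosphate are positive (potassium sulfate, muriate of potash = 0). Binding constraints: phosphorus (P₂O₅) and nitrogen.
Optimal quantities: ammonium nitrate = 2 kg, rock phosphate = 0.8621 kg.
Objective = 0.73·2 + 0.3·0.8621 = 1.7186.

R$1.72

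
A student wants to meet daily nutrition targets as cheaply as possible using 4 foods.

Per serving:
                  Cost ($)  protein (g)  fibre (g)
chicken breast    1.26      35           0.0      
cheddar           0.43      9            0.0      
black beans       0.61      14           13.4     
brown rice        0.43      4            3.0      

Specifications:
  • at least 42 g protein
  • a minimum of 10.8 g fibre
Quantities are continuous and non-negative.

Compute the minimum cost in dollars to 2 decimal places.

Let x1 = servings of chicken breast, x2 = servings of cheddar, x3 = servings of black beans, x4 = servings of brown rice.
min 1.26x1 + 0.43x2 + 0.61x3 + 0.43x4 subject to:
  35x1 + 9x2 + 14x3 + 4x4 ≥ 42   (protein)
  13.4x3 + 3x4 ≥ 10.8   (fibre)
  x1, x2, x3, x4 ≥ 0.
The cheapest feasible vertex uses only chicken breast, black beans; cheddar, brown rice are not used. The protein and fibre requirements are met with equality.
So chicken breast = 0.8776 servings, black beans = 0.806 servings.
Objective = 1.26·0.8776 + 0.61·0.806 = 1.5974.

$1.60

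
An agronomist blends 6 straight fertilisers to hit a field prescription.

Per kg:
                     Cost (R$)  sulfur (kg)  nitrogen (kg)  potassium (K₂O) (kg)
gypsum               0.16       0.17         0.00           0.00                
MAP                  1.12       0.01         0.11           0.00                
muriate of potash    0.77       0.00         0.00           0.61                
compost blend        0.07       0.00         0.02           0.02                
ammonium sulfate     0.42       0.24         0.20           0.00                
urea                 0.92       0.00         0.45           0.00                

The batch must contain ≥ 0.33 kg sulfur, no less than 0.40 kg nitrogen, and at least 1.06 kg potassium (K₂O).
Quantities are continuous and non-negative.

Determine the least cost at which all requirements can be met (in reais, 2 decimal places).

Let x1 = kg of gypsum, x2 = kg of MAP, x3 = kg of muriate of potash, x4 = kg of compost blend, x5 = kg of ammonium sulfate, x6 = kg of urea.
Minimize 0.16x1 + 1.12x2 + 0.77x3 + 0.07x4 + 0.42x5 + 0.92x6 with:
  0.17x1 + 0.01x2 + 0.24x5 ≥ 0.33   (sulfur)
  0.11x2 + 0.02x4 + 0.2x5 + 0.45x6 ≥ 0.4   (nitrogen)
  0.61x3 + 0.02x4 ≥ 1.06   (potassium (K₂O))
  x1, x2, x3, x4, x5, x6 ≥ 0.
At the optimum only muriate of potash, ammonium sulfate, urea are positive (gypsum, MAP, compost blend = 0). The sulfur, nitrogen, potassium (K₂O) requirements are met with equality.
That vertex is x3 = 1.738, x5 = 1.375, x6 = 0.2778.
Total cost: 0.77·1.738 + 0.42·1.375 + 0.92·0.2778 = 2.1713.

R$2.17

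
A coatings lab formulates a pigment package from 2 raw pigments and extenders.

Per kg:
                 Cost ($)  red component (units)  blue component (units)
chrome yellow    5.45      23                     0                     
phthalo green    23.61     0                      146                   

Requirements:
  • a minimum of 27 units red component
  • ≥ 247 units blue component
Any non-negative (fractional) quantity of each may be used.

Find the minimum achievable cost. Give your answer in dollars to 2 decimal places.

$46.34

Let x1 = kg of chrome yellow, x2 = kg of phthalo green.
Minimise 5.45x1 + 23.61x2 s.t.:
  23x1 ≥ 27   (red component)
  146x2 ≥ 247   (blue component)
  x1, x2 ≥ 0.
Both inputs are positive at the optimum. There the red component and blue component constraints are tight.
Solving gives x1 = 1.1739, x2 = 1.6918.
Cost = 5.45·1.1739 + 23.61·1.6918 = 46.3412.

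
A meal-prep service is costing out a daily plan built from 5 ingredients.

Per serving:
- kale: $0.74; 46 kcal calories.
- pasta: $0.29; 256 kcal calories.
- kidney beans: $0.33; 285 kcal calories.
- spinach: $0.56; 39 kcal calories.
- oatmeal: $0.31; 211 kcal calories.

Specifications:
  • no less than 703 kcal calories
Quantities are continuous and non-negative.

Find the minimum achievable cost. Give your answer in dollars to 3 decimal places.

Let x1 = servings of kale, x2 = servings of pasta, x3 = servings of kidney beans, x4 = servings of spinach, x5 = servings of oatmeal.
min 0.74x1 + 0.29x2 + 0.33x3 + 0.56x4 + 0.31x5 s.t.:
  46x1 + 256x2 + 285x3 + 39x4 + 211x5 ≥ 703   (calories)
  x1, x2, x3, x4, x5 ≥ 0.
At the optimum only pasta is positive (kale, kidney beans, spinach, oatmeal = 0). There the calories constraint is tight.
So pasta = 2.746 servings.
Total cost: 0.29·2.746 = 0.79634.

$0.796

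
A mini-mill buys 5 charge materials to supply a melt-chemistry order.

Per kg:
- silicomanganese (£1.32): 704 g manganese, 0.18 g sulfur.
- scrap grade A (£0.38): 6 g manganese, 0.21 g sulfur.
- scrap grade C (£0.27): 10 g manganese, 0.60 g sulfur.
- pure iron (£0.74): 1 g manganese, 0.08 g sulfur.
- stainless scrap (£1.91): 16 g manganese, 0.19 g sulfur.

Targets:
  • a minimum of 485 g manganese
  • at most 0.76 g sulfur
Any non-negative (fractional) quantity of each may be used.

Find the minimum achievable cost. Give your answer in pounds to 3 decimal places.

£0.909

This is a linear program. Let x1 = kg of silicomanganese, x2 = kg of scrap grade A, x3 = kg of scrap grade C, x4 = kg of pure iron, x5 = kg of stainless scrap.
Minimize 1.32x1 + 0.38x2 + 0.27x3 + 0.74x4 + 1.91x5 subject to:
  704x1 + 6x2 + 10x3 + 1x4 + 16x5 ≥ 485   (manganese)
  0.18x1 + 0.21x2 + 0.6x3 + 0.08x4 + 0.19x5 ≤ 0.76   (sulfur)
  x1, x2, x3, x4, x5 ≥ 0.
The minimum-cost mix takes nothing from scrap grade A, scrap grade C, pure iron, stainless scrap — only silicomanganese. The manganese requirement is met with equality.
Solving gives x1 = 0.6889.
Objective = 1.32·0.6889 = 0.90935.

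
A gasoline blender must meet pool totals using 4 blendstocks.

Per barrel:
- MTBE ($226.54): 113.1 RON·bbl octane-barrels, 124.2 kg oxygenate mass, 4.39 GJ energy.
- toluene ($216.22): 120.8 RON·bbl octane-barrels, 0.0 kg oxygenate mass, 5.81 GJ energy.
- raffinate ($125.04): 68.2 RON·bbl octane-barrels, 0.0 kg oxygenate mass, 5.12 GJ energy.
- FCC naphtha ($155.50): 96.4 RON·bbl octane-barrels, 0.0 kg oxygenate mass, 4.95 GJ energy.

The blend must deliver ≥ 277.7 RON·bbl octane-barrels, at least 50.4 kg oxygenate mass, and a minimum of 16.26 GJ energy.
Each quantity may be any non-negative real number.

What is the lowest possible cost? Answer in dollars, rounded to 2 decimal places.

Let x1 = barrels of MTBE, x2 = barrels of toluene, x3 = barrels of raffinate, x4 = barrels of FCC naphtha.
Minimise 226.54x1 + 216.22x2 + 125.04x3 + 155.5x4 with:
  113.1x1 + 120.8x2 + 68.2x3 + 96.4x4 ≥ 277.7   (octane-barrels)
  124.2x1 ≥ 50.4   (oxygenate mass)
  4.39x1 + 5.81x2 + 5.12x3 + 4.95x4 ≥ 16.26   (energy)
  x1, x2, x3, x4 ≥ 0.
The minimum-cost mix takes nothing from toluene — only MTBE, raffinate, FCC naphtha. Binding constraints: octane-barrels, oxygenate mass, energy.
Solving gives x1 = 0.4058, x3 = 1.5919, x4 = 1.2784.
Cost = 226.54·0.4058 + 125.04·1.5919 + 155.5·1.2784 = 489.7723.

$489.77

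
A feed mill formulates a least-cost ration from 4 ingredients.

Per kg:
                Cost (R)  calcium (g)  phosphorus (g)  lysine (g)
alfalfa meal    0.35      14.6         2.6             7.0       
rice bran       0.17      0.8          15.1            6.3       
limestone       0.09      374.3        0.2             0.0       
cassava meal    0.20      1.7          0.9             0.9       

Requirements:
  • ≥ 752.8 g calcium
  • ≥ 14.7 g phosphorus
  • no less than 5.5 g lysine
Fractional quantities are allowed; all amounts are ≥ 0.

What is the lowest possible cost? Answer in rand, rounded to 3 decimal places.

R0.342

Treat it as an LP. Let x1 = kg of alfalfa meal, x2 = kg of rice bran, x3 = kg of limestone, x4 = kg of cassava meal.
min 0.35x1 + 0.17x2 + 0.09x3 + 0.2x4 with:
  14.6x1 + 0.8x2 + 374.3x3 + 1.7x4 ≥ 752.8   (calcium)
  2.6x1 + 15.1x2 + 0.2x3 + 0.9x4 ≥ 14.7   (phosphorus)
  7x1 + 6.3x2 + 0.9x4 ≥ 5.5   (lysine)
  x1, x2, x3, x4 ≥ 0.
The minimum-cost mix takes nothing from alfalfa meal, cassava meal — only rice bran, limestone. The calcium and phosphorus requirements are met with equality.
Solving gives x2 = 0.9469, x3 = 2.009.
Total cost: 0.17·0.9469 + 0.09·2.009 = 0.34178.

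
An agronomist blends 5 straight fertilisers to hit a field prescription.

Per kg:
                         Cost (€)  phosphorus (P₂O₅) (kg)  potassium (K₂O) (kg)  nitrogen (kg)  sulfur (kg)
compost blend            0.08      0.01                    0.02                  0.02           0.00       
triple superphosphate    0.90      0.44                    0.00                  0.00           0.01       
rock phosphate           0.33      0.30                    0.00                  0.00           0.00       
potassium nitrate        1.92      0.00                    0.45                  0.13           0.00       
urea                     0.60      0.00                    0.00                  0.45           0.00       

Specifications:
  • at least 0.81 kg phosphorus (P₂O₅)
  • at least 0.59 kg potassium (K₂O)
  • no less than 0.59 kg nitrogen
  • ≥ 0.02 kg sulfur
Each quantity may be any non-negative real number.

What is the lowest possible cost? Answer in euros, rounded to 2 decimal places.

€4.16

Treat it as an LP. Let x1 = kg of compost blend, x2 = kg of triple superphosphate, x3 = kg of rock phosphate, x4 = kg of potassium nitrate, x5 = kg of urea.
Minimize 0.08x1 + 0.9x2 + 0.33x3 + 1.92x4 + 0.6x5 with:
  0.01x1 + 0.44x2 + 0.3x3 ≥ 0.81   (phosphorus (P₂O₅))
  0.02x1 + 0.45x4 ≥ 0.59   (potassium (K₂O))
  0.02x1 + 0.13x4 + 0.45x5 ≥ 0.59   (nitrogen)
  0.01x2 ≥ 0.02   (sulfur)
  x1, x2, x3, x4, x5 ≥ 0.
The optimal basis is {compost blend, triple superphosphate}; rock phosphate, potassium nitrate, urea drop out. The potassium (K₂O), nitrogen, sulfur requirements are met with equality.
That vertex is x1 = 29.5, x2 = 2.
Hence cost = 0.08·29.5 + 0.9·2 = €4.1600.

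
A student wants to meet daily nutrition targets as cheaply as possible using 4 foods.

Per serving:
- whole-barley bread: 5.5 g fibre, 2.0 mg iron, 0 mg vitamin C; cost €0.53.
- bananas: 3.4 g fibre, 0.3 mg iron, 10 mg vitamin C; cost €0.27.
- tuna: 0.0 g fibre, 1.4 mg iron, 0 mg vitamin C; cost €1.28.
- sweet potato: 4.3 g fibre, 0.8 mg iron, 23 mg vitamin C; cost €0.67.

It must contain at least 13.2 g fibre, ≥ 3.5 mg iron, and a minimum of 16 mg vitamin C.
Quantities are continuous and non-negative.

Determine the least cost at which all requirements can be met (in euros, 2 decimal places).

€1.23

Treat it as an LP. Let x1 = servings of whole-barley bread, x2 = servings of bananas, x3 = servings of tuna, x4 = servings of sweet potato.
Minimize 0.53x1 + 0.27x2 + 1.28x3 + 0.67x4 with:
  5.5x1 + 3.4x2 + 4.3x4 ≥ 13.2   (fibre)
  2x1 + 0.3x2 + 1.4x3 + 0.8x4 ≥ 3.5   (iron)
  10x2 + 23x4 ≥ 16   (vitamin C)
  x1, x2, x3, x4 ≥ 0.
At the optimum only whole-barley bread, bananas are positive (tuna, sweet potato = 0). There the iron and vitamin C constraints are tight.
Optimal quantities: whole-barley bread = 1.51 servings, bananas = 1.6 servings.
Objective = 0.53·1.51 + 0.27·1.6 = 1.2323.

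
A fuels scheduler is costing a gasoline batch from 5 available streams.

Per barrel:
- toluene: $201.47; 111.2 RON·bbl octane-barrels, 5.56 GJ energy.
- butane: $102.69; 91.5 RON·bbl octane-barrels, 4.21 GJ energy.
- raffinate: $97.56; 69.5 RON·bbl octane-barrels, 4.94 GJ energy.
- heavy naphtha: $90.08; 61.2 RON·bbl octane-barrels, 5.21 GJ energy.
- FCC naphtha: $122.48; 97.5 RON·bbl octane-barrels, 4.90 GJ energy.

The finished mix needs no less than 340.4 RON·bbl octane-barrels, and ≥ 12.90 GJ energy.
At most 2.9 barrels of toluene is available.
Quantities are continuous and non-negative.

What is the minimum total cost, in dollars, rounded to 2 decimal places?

Set it up as a linear program. Let x1 = barrels of toluene, x2 = barrels of butane, x3 = barrels of raffinate, x4 = barrels of heavy naphtha, x5 = barrels of FCC naphtha.
Minimise 201.47x1 + 102.69x2 + 97.56x3 + 90.08x4 + 122.48x5 subject to:
  111.2x1 + 91.5x2 + 69.5x3 + 61.2x4 + 97.5x5 ≥ 340.4   (octane-barrels)
  5.56x1 + 4.21x2 + 4.94x3 + 5.21x4 + 4.9x5 ≥ 12.9   (energy)
  x1 ≤ 2.9
  x1, x2, x3, x4, x5 ≥ 0.
At the optimum only butane is positive (toluene, raffinate, heavy naphtha, FCC naphtha = 0). Binding constraint: octane-barrels.
Solving gives x2 = 3.7202.
Hence cost = 102.69·3.7202 = $382.0273.

$382.03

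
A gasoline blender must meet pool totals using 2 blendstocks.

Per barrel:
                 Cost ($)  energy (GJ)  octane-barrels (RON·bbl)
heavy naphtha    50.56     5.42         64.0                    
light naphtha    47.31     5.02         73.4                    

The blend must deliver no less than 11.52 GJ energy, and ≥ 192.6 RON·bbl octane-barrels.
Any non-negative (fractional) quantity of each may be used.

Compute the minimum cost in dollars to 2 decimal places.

$124.14

Let x1 = barrels of heavy naphtha, x2 = barrels of light naphtha.
Minimize 50.56x1 + 47.31x2 subject to:
  5.42x1 + 5.02x2 ≥ 11.52   (energy)
  64x1 + 73.4x2 ≥ 192.6   (octane-barrels)
  x1, x2 ≥ 0.
At the optimum only light naphtha is positive (heavy naphtha = 0). Binding constraint: octane-barrels.
Solving gives x2 = 2.624.
Hence cost = 47.31·2.624 = $124.1414.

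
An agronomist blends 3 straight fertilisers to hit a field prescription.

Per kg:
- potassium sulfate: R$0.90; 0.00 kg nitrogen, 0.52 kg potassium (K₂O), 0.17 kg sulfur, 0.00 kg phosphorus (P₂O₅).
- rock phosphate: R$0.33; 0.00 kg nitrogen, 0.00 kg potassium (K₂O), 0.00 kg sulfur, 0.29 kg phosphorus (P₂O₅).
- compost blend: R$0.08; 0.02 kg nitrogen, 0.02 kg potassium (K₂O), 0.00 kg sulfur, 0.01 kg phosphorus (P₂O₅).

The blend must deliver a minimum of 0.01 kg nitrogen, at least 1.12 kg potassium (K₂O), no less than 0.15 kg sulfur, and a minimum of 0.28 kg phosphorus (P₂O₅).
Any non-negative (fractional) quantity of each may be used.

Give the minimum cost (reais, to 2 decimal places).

Set it up as a linear program. Let x1 = kg of potassium sulfate, x2 = kg of rock phosphate, x3 = kg of compost blend.
min 0.9x1 + 0.33x2 + 0.08x3 with:
  0.02x3 ≥ 0.01   (nitrogen)
  0.52x1 + 0.02x3 ≥ 1.12   (potassium (K₂O))
  0.17x1 ≥ 0.15   (sulfur)
  0.29x2 + 0.01x3 ≥ 0.28   (phosphorus (P₂O₅))
  x1, x2, x3 ≥ 0.
The optimal mix uses every input. Binding constraints: nitrogen, potassium (K₂O), phosphorus (P₂O₅).
So potassium sulfate = 2.135 kg, rock phosphate = 0.9483 kg, compost blend = 0.5 kg.
Total cost: 0.9·2.135 + 0.33·0.9483 + 0.08·0.5 = 2.2744.

R$2.27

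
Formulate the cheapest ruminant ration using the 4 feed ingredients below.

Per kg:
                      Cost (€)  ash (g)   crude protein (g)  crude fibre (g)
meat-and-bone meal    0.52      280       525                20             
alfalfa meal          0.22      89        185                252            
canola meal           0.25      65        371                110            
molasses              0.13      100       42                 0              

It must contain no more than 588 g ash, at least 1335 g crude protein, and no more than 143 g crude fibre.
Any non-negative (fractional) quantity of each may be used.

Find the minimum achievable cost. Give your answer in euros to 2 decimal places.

Set it up as a linear program. Let x1 = kg of meat-and-bone meal, x2 = kg of alfalfa meal, x3 = kg of canola meal, x4 = kg of molasses.
min 0.52x1 + 0.22x2 + 0.25x3 + 0.13x4 s.t.:
  280x1 + 89x2 + 65x3 + 100x4 ≤ 588   (ash)
  525x1 + 185x2 + 371x3 + 42x4 ≥ 1335   (crude protein)
  20x1 + 252x2 + 110x3 ≤ 143   (crude fibre)
  x1, x2, x3, x4 ≥ 0.
At the optimum only meat-and-bone meal, canola meal are positive (alfalfa meal, molasses = 0). There the crude protein and crude fibre constraints are tight.
Solving gives x1 = 1.864, x3 = 0.9612.
Hence cost = 0.52·1.864 + 0.25·0.9612 = €1.2096.

€1.21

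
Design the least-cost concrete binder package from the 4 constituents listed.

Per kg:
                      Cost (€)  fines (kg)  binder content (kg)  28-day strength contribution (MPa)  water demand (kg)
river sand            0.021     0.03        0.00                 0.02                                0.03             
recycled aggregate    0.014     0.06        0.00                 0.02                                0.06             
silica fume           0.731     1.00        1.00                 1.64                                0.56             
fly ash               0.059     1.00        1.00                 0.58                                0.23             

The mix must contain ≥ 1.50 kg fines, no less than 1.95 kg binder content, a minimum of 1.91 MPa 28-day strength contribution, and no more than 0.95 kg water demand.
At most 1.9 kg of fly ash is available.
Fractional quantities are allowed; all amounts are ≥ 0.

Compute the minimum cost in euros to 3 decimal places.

Treat it as an LP. Let x1 = kg of river sand, x2 = kg of recycled aggregate, x3 = kg of silica fume, x4 = kg of fly ash.
Minimise 0.021x1 + 0.014x2 + 0.731x3 + 0.059x4 with:
  0.03x1 + 0.06x2 + 1x3 + 1x4 ≥ 1.5   (fines)
  1x3 + 1x4 ≥ 1.95   (binder content)
  0.02x1 + 0.02x2 + 1.64x3 + 0.58x4 ≥ 1.91   (28-day strength contribution)
  0.03x1 + 0.06x2 + 0.56x3 + 0.23x4 ≤ 0.95   (water demand)
  x4 ≤ 1.9
  x1, x2, x3, x4 ≥ 0.
The minimum-cost mix takes nothing from river sand, recycled aggregate — only silica fume, fly ash. There the 28-day strength contribution and the fly ash cap constraints are tight.
Optimal quantities: silica fume = 0.4927 kg, fly ash = 1.9 kg.
Hence cost = 0.731·0.4927 + 0.059·1.9 = €0.47226.

€0.472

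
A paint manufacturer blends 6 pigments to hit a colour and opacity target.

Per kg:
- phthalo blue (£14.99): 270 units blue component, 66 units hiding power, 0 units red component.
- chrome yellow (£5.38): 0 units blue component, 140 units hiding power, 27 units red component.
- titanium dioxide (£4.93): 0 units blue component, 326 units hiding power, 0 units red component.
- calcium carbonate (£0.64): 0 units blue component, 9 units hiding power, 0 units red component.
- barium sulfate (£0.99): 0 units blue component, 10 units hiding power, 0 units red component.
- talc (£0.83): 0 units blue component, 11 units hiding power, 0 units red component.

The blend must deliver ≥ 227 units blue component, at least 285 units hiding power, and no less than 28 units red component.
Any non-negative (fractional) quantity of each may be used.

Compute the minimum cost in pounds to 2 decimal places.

Set it up as a linear program. Let x1 = kg of phthalo blue, x2 = kg of chrome yellow, x3 = kg of titanium dioxide, x4 = kg of calcium carbonate, x5 = kg of barium sulfate, x6 = kg of talc.
Minimize 14.99x1 + 5.38x2 + 4.93x3 + 0.64x4 + 0.99x5 + 0.83x6 with:
  270x1 ≥ 227   (blue component)
  66x1 + 140x2 + 326x3 + 9x4 + 10x5 + 11x6 ≥ 285   (hiding power)
  27x2 ≥ 28   (red component)
  x1, x2, x3, x4, x5, x6 ≥ 0.
At the optimum only phthalo blue, chrome yellow, titanium dioxide are positive (calcium carbonate, barium sulfate, talc = 0). Binding constraints: blue component, hiding power, red component.
Solving gives x1 = 0.8407, x2 = 1.037, x3 = 0.2587.
Hence cost = 14.99·0.8407 + 5.38·1.037 + 4.93·0.2587 = £19.4565.

£19.46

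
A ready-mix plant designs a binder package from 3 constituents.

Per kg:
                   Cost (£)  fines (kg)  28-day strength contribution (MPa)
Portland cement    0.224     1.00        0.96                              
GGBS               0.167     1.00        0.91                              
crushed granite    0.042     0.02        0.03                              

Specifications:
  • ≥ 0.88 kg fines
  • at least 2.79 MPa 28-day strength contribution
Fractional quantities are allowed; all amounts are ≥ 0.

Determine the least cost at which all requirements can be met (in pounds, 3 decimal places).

£0.512

Set it up as a linear program. Let x1 = kg of Portland cement, x2 = kg of GGBS, x3 = kg of crushed granite.
Minimize 0.224x1 + 0.167x2 + 0.042x3 subject to:
  1x1 + 1x2 + 0.02x3 ≥ 0.88   (fines)
  0.96x1 + 0.91x2 + 0.03x3 ≥ 2.79   (28-day strength contribution)
  x1, x2, x3 ≥ 0.
The minimum-cost mix takes nothing from Portland cement, crushed granite — only GGBS. Binding constraint: 28-day strength contribution.
So GGBS = 3.066 kg.
Cost = 0.167·3.066 = 0.51202.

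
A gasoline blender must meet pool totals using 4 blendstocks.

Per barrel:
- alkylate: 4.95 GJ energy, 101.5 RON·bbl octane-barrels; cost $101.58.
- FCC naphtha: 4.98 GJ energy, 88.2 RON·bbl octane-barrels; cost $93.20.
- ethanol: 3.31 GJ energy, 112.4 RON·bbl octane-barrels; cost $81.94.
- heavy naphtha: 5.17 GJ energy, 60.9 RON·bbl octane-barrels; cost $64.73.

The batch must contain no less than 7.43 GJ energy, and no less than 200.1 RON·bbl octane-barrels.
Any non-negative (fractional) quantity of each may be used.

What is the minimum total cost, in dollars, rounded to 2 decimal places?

$155.13

Let x1 = barrels of alkylate, x2 = barrels of FCC naphtha, x3 = barrels of ethanol, x4 = barrels of heavy naphtha.
min 101.58x1 + 93.2x2 + 81.94x3 + 64.73x4 subject to:
  4.95x1 + 4.98x2 + 3.31x3 + 5.17x4 ≥ 7.43   (energy)
  101.5x1 + 88.2x2 + 112.4x3 + 60.9x4 ≥ 200.1   (octane-barrels)
  x1, x2, x3, x4 ≥ 0.
The optimal basis is {ethanol, heavy naphtha}; alkylate, FCC naphtha drop out. Binding constraints: energy and octane-barrels.
Solving gives x3 = 1.5336, x4 = 0.4553.
Objective = 81.94·1.5336 + 64.73·0.4553 = 155.1348.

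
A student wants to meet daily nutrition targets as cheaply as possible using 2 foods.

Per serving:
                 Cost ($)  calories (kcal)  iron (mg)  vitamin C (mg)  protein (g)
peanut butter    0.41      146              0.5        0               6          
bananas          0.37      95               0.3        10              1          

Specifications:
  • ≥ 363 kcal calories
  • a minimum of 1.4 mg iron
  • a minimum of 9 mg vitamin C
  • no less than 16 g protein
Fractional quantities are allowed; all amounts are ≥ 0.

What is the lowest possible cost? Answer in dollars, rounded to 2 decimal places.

$1.36

Set it up as a linear program. Let x1 = servings of peanut butter, x2 = servings of bananas.
Minimize 0.41x1 + 0.37x2 s.t.:
  146x1 + 95x2 ≥ 363   (calories)
  0.5x1 + 0.3x2 ≥ 1.4   (iron)
  10x2 ≥ 9   (vitamin C)
  6x1 + 1x2 ≥ 16   (protein)
  x1, x2 ≥ 0.
Both inputs are positive at the optimum. The vitamin C and protein requirements are met with equality.
So peanut butter = 2.517 servings, bananas = 0.9 servings.
Total cost: 0.41·2.517 + 0.37·0.9 = 1.36497.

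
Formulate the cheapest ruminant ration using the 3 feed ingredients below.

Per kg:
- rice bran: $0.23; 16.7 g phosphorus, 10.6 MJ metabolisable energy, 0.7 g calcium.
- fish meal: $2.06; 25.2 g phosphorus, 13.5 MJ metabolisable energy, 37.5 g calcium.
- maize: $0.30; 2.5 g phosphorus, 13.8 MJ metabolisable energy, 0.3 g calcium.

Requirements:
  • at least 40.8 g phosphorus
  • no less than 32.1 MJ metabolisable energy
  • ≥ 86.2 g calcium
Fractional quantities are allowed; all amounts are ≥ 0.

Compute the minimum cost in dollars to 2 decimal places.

Let x1 = kg of rice bran, x2 = kg of fish meal, x3 = kg of maize.
min 0.23x1 + 2.06x2 + 0.3x3 subject to:
  16.7x1 + 25.2x2 + 2.5x3 ≥ 40.8   (phosphorus)
  10.6x1 + 13.5x2 + 13.8x3 ≥ 32.1   (metabolisable energy)
  0.7x1 + 37.5x2 + 0.3x3 ≥ 86.2   (calcium)
  x1, x2, x3 ≥ 0.
At the optimum only rice bran, fish meal are positive (maize = 0). There the metabolisable energy and calcium constraints are tight.
Solving gives x1 = 0.1032, x2 = 2.297.
Objective = 0.23·0.1032 + 2.06·2.297 = 4.7556.

$4.76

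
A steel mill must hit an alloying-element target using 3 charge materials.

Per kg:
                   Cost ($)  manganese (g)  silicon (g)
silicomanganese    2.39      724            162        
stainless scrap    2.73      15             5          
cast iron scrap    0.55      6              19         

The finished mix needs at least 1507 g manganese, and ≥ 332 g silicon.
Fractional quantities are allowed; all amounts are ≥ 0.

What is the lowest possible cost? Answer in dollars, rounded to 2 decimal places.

$4.97

This is a linear program. Let x1 = kg of silicomanganese, x2 = kg of stainless scrap, x3 = kg of cast iron scrap.
Minimise 2.39x1 + 2.73x2 + 0.55x3 subject to:
  724x1 + 15x2 + 6x3 ≥ 1507   (manganese)
  162x1 + 5x2 + 19x3 ≥ 332   (silicon)
  x1, x2, x3 ≥ 0.
The minimum-cost mix takes nothing from stainless scrap, cast iron scrap — only silicomanganese. There the manganese constraint is tight.
So silicomanganese = 2.081 kg.
Hence cost = 2.39·2.081 = $4.9736.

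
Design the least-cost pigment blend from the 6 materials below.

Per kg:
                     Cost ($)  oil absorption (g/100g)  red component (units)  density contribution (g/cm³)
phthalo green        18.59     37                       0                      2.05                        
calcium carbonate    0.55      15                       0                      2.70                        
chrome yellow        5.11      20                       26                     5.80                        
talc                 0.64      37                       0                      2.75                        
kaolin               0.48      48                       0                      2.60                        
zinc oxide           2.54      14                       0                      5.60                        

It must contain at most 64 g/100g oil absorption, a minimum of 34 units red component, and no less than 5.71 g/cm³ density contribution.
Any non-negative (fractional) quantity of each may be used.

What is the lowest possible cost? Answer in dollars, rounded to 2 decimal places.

$6.68

This is a linear program. Let x1 = kg of phthalo green, x2 = kg of calcium carbonate, x3 = kg of chrome yellow, x4 = kg of talc, x5 = kg of kaolin, x6 = kg of zinc oxide.
Minimize 18.59x1 + 0.55x2 + 5.11x3 + 0.64x4 + 0.48x5 + 2.54x6 with:
  37x1 + 15x2 + 20x3 + 37x4 + 48x5 + 14x6 ≤ 64   (oil absorption)
  26x3 ≥ 34   (red component)
  2.05x1 + 2.7x2 + 5.8x3 + 2.75x4 + 2.6x5 + 5.6x6 ≥ 5.71   (density contribution)
  x1, x2, x3, x4, x5, x6 ≥ 0.
The cheapest feasible vertex uses only chrome yellow; phthalo green, calcium carbonate, talc, kaolin, zinc oxide are not used. Binding constraint: red component.
Optimal quantities: chrome yellow = 1.308 kg.
Objective = 5.11·1.308 = 6.6839.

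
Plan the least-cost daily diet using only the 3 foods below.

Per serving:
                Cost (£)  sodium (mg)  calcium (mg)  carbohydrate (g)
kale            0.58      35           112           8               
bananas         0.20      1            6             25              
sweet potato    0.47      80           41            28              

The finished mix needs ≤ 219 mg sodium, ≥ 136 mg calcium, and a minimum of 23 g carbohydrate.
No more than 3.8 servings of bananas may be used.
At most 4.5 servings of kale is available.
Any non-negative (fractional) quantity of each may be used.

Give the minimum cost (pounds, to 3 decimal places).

£0.796

Let x1 = servings of kale, x2 = servings of bananas, x3 = servings of sweet potato.
Minimise 0.58x1 + 0.2x2 + 0.47x3 with:
  35x1 + 1x2 + 80x3 ≤ 219   (sodium)
  112x1 + 6x2 + 41x3 ≥ 136   (calcium)
  8x1 + 25x2 + 28x3 ≥ 23   (carbohydrate)
  x2 ≤ 3.8
  x1 ≤ 4.5
  x1, x2, x3 ≥ 0.
The optimal basis is {kale, bananas}; sweet potato drops out. Binding constraints: calcium and carbohydrate.
Optimal quantities: kale = 1.1853 servings, bananas = 0.5407 servings.
Objective = 0.58·1.1853 + 0.2·0.5407 = 0.79561.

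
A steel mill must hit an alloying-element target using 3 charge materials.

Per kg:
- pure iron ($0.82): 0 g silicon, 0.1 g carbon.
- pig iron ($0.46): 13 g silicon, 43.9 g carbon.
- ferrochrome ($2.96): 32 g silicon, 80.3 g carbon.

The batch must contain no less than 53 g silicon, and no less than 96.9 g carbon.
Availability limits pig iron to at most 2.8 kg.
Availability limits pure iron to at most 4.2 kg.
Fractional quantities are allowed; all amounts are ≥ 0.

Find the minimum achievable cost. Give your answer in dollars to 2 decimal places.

$2.82

Set it up as a linear program. Let x1 = kg of pure iron, x2 = kg of pig iron, x3 = kg of ferrochrome.
Minimize 0.82x1 + 0.46x2 + 2.96x3 s.t.:
  13x2 + 32x3 ≥ 53   (silicon)
  0.1x1 + 43.9x2 + 80.3x3 ≥ 96.9   (carbon)
  x2 ≤ 2.8
  x1 ≤ 4.2
  x1, x2, x3 ≥ 0.
The cheapest feasible vertex uses only pig iron, ferrochrome; pure iron is not used. There the silicon and the pig iron cap constraints are tight.
So pig iron = 2.8 kg, ferrochrome = 0.5188 kg.
Cost = 0.46·2.8 + 2.96·0.5188 = 2.8236.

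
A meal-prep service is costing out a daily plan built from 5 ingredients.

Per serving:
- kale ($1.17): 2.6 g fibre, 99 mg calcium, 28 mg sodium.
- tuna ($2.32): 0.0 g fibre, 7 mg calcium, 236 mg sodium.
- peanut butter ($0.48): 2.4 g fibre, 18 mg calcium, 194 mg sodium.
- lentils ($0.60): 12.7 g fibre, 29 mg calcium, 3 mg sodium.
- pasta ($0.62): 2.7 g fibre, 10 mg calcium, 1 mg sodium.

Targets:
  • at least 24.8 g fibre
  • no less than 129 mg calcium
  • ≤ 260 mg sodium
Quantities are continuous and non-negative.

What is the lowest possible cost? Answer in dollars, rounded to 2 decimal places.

$1.99

Let x1 = servings of kale, x2 = servings of tuna, x3 = servings of peanut butter, x4 = servings of lentils, x5 = servings of pasta.
min 1.17x1 + 2.32x2 + 0.48x3 + 0.6x4 + 0.62x5 with:
  2.6x1 + 2.4x3 + 12.7x4 + 2.7x5 ≥ 24.8   (fibre)
  99x1 + 7x2 + 18x3 + 29x4 + 10x5 ≥ 129   (calcium)
  28x1 + 236x2 + 194x3 + 3x4 + 1x5 ≤ 260   (sodium)
  x1, x2, x3, x4, x5 ≥ 0.
The cheapest feasible vertex uses only kale, lentils; tuna, peanut butter, pasta are not used. Binding constraints: fibre and calcium.
So kale = 0.7776 servings, lentils = 1.794 servings.
Cost = 1.17·0.7776 + 0.6·1.794 = 1.9862.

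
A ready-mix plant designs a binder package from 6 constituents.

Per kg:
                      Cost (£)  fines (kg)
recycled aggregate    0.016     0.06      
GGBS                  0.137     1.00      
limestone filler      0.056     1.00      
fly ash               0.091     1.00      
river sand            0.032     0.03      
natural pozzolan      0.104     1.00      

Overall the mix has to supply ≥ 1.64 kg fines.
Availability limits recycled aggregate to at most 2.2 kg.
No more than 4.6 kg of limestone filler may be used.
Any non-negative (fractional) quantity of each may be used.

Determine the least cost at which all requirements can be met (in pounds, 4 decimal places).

Let x1 = kg of recycled aggregate, x2 = kg of GGBS, x3 = kg of limestone filler, x4 = kg of fly ash, x5 = kg of river sand, x6 = kg of natural pozzolan.
Minimise 0.016x1 + 0.137x2 + 0.056x3 + 0.091x4 + 0.032x5 + 0.104x6 with:
  0.06x1 + 1x2 + 1x3 + 1x4 + 0.03x5 + 1x6 ≥ 1.64   (fines)
  x1 ≤ 2.2
  x3 ≤ 4.6
  x1, x2, x3, x4, x5, x6 ≥ 0.
The optimal basis is {limestone filler}; recycled aggregate, GGBS, fly ash, river sand, natural pozzolan drop out. Binding constraint: fines.
Solving gives x3 = 1.64.
Hence cost = 0.056·1.64 = £0.091840.

£0.0918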